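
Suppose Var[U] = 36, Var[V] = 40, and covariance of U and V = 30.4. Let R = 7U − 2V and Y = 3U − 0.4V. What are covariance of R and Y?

covariance of R and Y = 520.48

By bilinearity, covariance of R and Y = ac·Var[U] + bd·Var[V] + (ad+bc)·covariance of U and V, with a=7, b=-2, c=3, d=-0.4.
ac·Var[U] = 7·3·36 = 756
bd·Var[V] = (-2)·(-0.4)·40 = 32
(ad+bc)·covariance of U and V = (-8.8)·30.4 = -267.52
covariance of R and Y = 756 + 32 + (-267.52) = 520.48.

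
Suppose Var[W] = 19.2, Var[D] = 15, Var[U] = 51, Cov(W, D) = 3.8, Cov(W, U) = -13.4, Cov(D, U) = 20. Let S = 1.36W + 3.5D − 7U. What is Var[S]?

Var[S] = 2029.57432

Var[S] = a²·Var[W] + b²·Var[D] + c²·Var[U] + 2ab·Cov(W, D) + 2ac·Cov(W, U) + 2bc·Cov(D, U), with a = 1.36, b = 3.5, c = -7.
= 35.51232 + 183.75 + 2499 + 36.176 + 255.136 + (-980)
= 2029.57432.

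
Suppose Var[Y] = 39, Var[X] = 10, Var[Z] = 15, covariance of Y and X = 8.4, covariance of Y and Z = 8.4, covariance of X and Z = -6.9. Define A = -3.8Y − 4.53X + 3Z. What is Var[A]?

Var[A] = 1188.5862

Var[A] = a²·Var[Y] + b²·Var[X] + c²·Var[Z] + 2ab·covariance of Y and X + 2ac·covariance of Y and Z + 2bc·covariance of X and Z, with a = -3.8, b = -4.53, c = 3.
= 563.16 + 205.209 + 135 + 289.1952 + (-191.52) + 187.542
= 1188.5862.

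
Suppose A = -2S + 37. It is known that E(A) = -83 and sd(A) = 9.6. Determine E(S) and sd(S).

From A = -2S + 37: E(A) = a·E(S) + b, so E(S) = (E(A) − b)/a = (-83 − 37)/(-2) = 60.
sd(A) = |a|·sd(S), so sd(S) = 9.6/|-2| = 4.8.

E(S) = 60, sd(S) = 4.8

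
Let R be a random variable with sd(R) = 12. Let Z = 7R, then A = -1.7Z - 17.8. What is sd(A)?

sd(Z) = |7|·12 = 84.
sd(A) = |-1.7|·84 = 142.8.

sd(A) = 142.8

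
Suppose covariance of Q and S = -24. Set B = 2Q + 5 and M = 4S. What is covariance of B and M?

covariance of B and M = -192

covariance of B and M = a·c·covariance of Q and S = 2·4·(-24) = -192. Additive constants drop out.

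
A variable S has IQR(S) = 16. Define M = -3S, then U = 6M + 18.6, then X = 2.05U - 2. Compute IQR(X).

IQR(M) = |-3|·16 = 48.
IQR(U) = |6|·48 = 288.
IQR(X) = |2.05|·288 = 590.4.

IQR(X) = 590.4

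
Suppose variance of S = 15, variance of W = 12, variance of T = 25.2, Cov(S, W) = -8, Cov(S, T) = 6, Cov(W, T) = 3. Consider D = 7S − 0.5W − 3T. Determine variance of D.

variance of D = 777.8

variance of D = a²·variance of S + b²·variance of W + c²·variance of T + 2ab·Cov(S, W) + 2ac·Cov(S, T) + 2bc·Cov(W, T), with a = 7, b = -0.5, c = -3.
= 735 + 3 + 226.8 + 56 + (-252) + 9
= 777.8.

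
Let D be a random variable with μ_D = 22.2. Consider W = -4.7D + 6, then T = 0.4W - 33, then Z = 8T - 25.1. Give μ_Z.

μ_Z = -603.788

μ_W = (-4.7)·22.2 + 6 = -98.34.
μ_T = 0.4·(-98.34) + (-33) = -72.336.
μ_Z = 8·(-72.336) + (-25.1) = -603.788.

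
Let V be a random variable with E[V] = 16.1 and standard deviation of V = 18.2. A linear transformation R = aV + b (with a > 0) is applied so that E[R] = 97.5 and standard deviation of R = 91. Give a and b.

standard deviation of R = a·standard deviation of V (a > 0), so a = 91/18.2 = 5.
E[R] = a·E[V] + b, so b = 97.5 − 5·16.1 = 17.

a = 5, b = 17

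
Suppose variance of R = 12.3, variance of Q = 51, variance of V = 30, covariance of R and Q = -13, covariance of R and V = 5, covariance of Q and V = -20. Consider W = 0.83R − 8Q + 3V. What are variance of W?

variance of W = 4700.01347

variance of W = a²·variance of R + b²·variance of Q + c²·variance of V + 2ab·covariance of R and Q + 2ac·covariance of R and V + 2bc·covariance of Q and V, with a = 0.83, b = -8, c = 3.
= 8.47347 + 3264 + 270 + 172.64 + 24.9 + 960
= 4700.01347.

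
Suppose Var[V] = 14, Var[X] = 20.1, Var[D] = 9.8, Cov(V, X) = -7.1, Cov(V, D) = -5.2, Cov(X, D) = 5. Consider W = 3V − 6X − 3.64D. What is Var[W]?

Var[W] = a²·Var[V] + b²·Var[X] + c²·Var[D] + 2ab·Cov(V, X) + 2ac·Cov(V, D) + 2bc·Cov(X, D), with a = 3, b = -6, c = -3.64.
= 126 + 723.6 + 129.84608 + 255.6 + 113.568 + 218.4
= 1567.01408.

Var[W] = 1567.01408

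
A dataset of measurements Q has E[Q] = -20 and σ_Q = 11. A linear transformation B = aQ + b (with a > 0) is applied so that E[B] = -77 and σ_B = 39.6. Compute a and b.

σ_B = a·σ_Q (a > 0), so a = 39.6/11 = 3.6.
E[B] = a·E[Q] + b, so b = -77 − 3.6·(-20) = -5.

a = 3.6, b = -5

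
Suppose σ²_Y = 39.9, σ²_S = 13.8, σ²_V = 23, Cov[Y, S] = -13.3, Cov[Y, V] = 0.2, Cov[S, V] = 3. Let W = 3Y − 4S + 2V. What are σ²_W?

σ²_W = 945.5

σ²_W = a²·σ²_Y + b²·σ²_S + c²·σ²_V + 2ab·Cov[Y, S] + 2ac·Cov[Y, V] + 2bc·Cov[S, V], with a = 3, b = -4, c = 2.
= 359.1 + 220.8 + 92 + 319.2 + 2.4 + (-48)
= 945.5.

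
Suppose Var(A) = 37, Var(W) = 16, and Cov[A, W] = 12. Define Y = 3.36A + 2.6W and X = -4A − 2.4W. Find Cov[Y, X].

Cov[Y, X] = -818.688

By bilinearity, Cov[Y, X] = ac·Var(A) + bd·Var(W) + (ad+bc)·Cov[A, W], with a=3.36, b=2.6, c=-4, d=-2.4.
ac·Var(A) = 3.36·(-4)·37 = -497.28
bd·Var(W) = 2.6·(-2.4)·16 = -99.84
(ad+bc)·Cov[A, W] = (-18.464)·12 = -221.568
Cov[Y, X] = -497.28 + (-99.84) + (-221.568) = -818.688.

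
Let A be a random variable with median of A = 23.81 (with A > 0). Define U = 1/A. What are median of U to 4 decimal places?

1/A is monotone on this domain, so median of U = 1/(23.81) ≈ 0.042.

median of U = 0.042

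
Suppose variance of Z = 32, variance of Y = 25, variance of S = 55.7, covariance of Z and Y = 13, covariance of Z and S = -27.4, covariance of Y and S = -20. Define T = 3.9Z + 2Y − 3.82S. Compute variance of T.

variance of T = 2724.32708

variance of T = a²·variance of Z + b²·variance of Y + c²·variance of S + 2ab·covariance of Z and Y + 2ac·covariance of Z and S + 2bc·covariance of Y and S, with a = 3.9, b = 2, c = -3.82.
= 486.72 + 100 + 812.79668 + 202.8 + 816.4104 + 305.6
= 2724.32708.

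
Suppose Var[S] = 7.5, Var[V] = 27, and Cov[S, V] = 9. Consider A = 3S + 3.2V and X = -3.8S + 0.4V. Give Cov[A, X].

Cov[A, X] = -149.58

By bilinearity, Cov[A, X] = ac·Var[S] + bd·Var[V] + (ad+bc)·Cov[S, V], with a=3, b=3.2, c=-3.8, d=0.4.
ac·Var[S] = 3·(-3.8)·7.5 = -85.5
bd·Var[V] = 3.2·0.4·27 = 34.56
(ad+bc)·Cov[S, V] = (-10.96)·9 = -98.64
Cov[A, X] = -85.5 + 34.56 + (-98.64) = -149.58.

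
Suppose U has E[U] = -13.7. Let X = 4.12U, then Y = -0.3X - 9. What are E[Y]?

E[X] = 4.12·(-13.7) = -56.444.
E[Y] = (-0.3)·(-56.444) + (-9) = 7.9332.

E[Y] = 7.9332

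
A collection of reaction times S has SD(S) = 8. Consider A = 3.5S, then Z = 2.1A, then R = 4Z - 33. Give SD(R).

SD(R) = 235.2

SD(A) = |3.5|·8 = 28.
SD(Z) = |2.1|·28 = 58.8.
SD(R) = |4|·58.8 = 235.2.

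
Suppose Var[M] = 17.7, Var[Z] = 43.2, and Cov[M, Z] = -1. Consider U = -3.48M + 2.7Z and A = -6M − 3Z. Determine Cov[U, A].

By bilinearity, Cov[U, A] = ac·Var[M] + bd·Var[Z] + (ad+bc)·Cov[M, Z], with a=-3.48, b=2.7, c=-6, d=-3.
ac·Var[M] = (-3.48)·(-6)·17.7 = 369.576
bd·Var[Z] = 2.7·(-3)·43.2 = -349.92
(ad+bc)·Cov[M, Z] = (-5.76)·(-1) = 5.76
Cov[U, A] = 369.576 + (-349.92) + 5.76 = 25.416.

Cov[U, A] = 25.416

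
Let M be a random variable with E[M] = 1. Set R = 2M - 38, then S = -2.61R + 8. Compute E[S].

E[R] = 2·1 + (-38) = -36.
E[S] = (-2.61)·(-36) + 8 = 101.96.

E[S] = 101.96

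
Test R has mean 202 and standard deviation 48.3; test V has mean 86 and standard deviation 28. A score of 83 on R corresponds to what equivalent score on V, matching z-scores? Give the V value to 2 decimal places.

z = (83 − 202)/48.3 ≈ -2.4638.
V = 86 + z·28 = 86 + (83 − 202)·28/48.3 ≈ 17.01.

V = 17.01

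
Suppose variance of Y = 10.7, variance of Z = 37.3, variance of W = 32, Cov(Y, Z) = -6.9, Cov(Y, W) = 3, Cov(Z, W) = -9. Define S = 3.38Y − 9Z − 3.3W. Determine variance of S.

variance of S = a²·variance of Y + b²·variance of Z + c²·variance of W + 2ab·Cov(Y, Z) + 2ac·Cov(Y, W) + 2bc·Cov(Z, W), with a = 3.38, b = -9, c = -3.3.
= 122.24108 + 3021.3 + 348.48 + 419.796 + (-66.924) + (-534.6)
= 3310.29308.

variance of S = 3310.29308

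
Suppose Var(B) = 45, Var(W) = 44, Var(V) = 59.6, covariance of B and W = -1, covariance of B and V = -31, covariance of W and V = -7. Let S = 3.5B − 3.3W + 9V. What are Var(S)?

Var(S) = 4343.91

Var(S) = a²·Var(B) + b²·Var(W) + c²·Var(V) + 2ab·covariance of B and W + 2ac·covariance of B and V + 2bc·covariance of W and V, with a = 3.5, b = -3.3, c = 9.
= 551.25 + 479.16 + 4827.6 + 23.1 + (-1953) + 415.8
= 4343.91.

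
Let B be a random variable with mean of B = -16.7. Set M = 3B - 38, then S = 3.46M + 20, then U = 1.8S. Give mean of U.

mean of M = 3·(-16.7) + (-38) = -88.1.
mean of S = 3.46·(-88.1) + 20 = -284.826.
mean of U = 1.8·(-284.826) = -512.6868.

mean of U = -512.6868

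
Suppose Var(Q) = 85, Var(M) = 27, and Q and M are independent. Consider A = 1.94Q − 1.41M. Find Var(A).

Var(A) = 373.5847

Var(A) = a²·Var(Q) + b²·Var(M) + 2ab·covariance of Q and M with a = 1.94, b = -1.41.
Independence gives covariance of Q and M = 0.
= 1.94²·85 + (-1.41)²·27 + 2·1.94·(-1.41)·0
= 319.906 + 53.6787 + 0 = 373.5847.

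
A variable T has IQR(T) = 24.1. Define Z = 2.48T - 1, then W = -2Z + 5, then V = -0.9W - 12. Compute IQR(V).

IQR(Z) = |2.48|·24.1 = 59.768.
IQR(W) = |-2|·59.768 = 119.536.
IQR(V) = |-0.9|·119.536 = 107.5824.

IQR(V) = 107.5824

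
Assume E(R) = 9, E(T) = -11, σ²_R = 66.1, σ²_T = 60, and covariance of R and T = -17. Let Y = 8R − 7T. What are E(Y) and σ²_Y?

E(Y) = 149, σ²_Y = 9074.4

E(Y) = 8·E(R) + (-7)·E(T) = 8·9 + (-7)·(-11) = 149.
σ²_Y = a²·σ²_R + b²·σ²_T + 2ab·covariance of R and T with a = 8, b = -7.
= 8²·66.1 + (-7)²·60 + 2·8·(-7)·(-17)
= 4230.4 + 2940 + 1904 = 9074.4.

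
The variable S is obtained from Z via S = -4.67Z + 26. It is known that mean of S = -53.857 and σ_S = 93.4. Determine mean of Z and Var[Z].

mean of Z = 17.1, Var[Z] = 400

From S = -4.67Z + 26: mean of S = a·mean of Z + b, so mean of Z = (mean of S − b)/a = (-53.857 − 26)/(-4.67) = 17.1.
Var[S] = 93.4² = 8723.56.
Var[S] = a²·Var[Z], so Var[Z] = 8723.56/(-4.67)² = 400.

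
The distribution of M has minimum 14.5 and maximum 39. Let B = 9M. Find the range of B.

Range of M = 39 − 14.5 = 24.5.
Range(B) = |a|·Range(M) = |9|·24.5 = 220.5.

Range(B) = 220.5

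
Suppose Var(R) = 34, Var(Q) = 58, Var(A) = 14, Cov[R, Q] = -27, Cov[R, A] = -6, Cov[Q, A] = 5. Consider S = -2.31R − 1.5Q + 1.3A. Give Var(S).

Var(S) = a²·Var(R) + b²·Var(Q) + c²·Var(A) + 2ab·Cov[R, Q] + 2ac·Cov[R, A] + 2bc·Cov[Q, A], with a = -2.31, b = -1.5, c = 1.3.
= 181.4274 + 130.5 + 23.66 + (-187.11) + 36.036 + (-19.5)
= 165.0134.

Var(S) = 165.0134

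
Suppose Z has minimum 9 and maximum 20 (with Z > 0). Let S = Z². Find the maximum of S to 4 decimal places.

max(S) = 400

Z² is increasing on this domain, so max(S) comes from max(Z) = 20: max(S) = square(20) = 400.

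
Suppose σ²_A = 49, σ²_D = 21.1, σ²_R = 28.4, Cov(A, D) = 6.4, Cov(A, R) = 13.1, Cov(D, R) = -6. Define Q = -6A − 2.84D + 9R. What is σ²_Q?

σ²_Q = a²·σ²_A + b²·σ²_D + c²·σ²_R + 2ab·Cov(A, D) + 2ac·Cov(A, R) + 2bc·Cov(D, R), with a = -6, b = -2.84, c = 9.
= 1764 + 170.18416 + 2300.4 + 218.112 + (-1414.8) + 306.72
= 3344.61616.

σ²_Q = 3344.61616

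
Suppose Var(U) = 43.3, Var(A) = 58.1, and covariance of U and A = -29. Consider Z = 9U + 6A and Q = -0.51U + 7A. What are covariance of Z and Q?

By bilinearity, covariance of Z and Q = ac·Var(U) + bd·Var(A) + (ad+bc)·covariance of U and A, with a=9, b=6, c=-0.51, d=7.
ac·Var(U) = 9·(-0.51)·43.3 = -198.747
bd·Var(A) = 6·7·58.1 = 2440.2
(ad+bc)·covariance of U and A = (59.94)·(-29) = -1738.26
covariance of Z and Q = -198.747 + 2440.2 + (-1738.26) = 503.193.

covariance of Z and Q = 503.193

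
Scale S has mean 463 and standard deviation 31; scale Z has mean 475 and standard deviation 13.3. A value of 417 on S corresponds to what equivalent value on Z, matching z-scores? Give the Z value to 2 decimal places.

z = (417 − 463)/31 ≈ -1.4839.
Z = 475 + z·13.3 = 475 + (417 − 463)·13.3/31 ≈ 455.26.

Z = 455.26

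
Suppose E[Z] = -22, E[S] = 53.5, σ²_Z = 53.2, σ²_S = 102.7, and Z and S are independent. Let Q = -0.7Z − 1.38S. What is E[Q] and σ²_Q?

E[Q] = -58.43, σ²_Q = 221.64988

E[Q] = (-0.7)·E[Z] + (-1.38)·E[S] = (-0.7)·(-22) + (-1.38)·53.5 = -58.43.
σ²_Q = a²·σ²_Z + b²·σ²_S + 2ab·Cov[Z, S] with a = -0.7, b = -1.38.
Independence gives Cov[Z, S] = 0.
= (-0.7)²·53.2 + (-1.38)²·102.7 + 2·(-0.7)·(-1.38)·0
= 26.068 + 195.58188 + 0 = 221.64988.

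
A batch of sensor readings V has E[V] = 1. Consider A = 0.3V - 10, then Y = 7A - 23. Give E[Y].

E[Y] = -90.9

E[A] = 0.3·1 + (-10) = -9.7.
E[Y] = 7·(-9.7) + (-23) = -90.9.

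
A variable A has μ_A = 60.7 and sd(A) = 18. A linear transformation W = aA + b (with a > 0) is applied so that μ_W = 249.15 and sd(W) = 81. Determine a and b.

a = 4.5, b = -24

sd(W) = a·sd(A) (a > 0), so a = 81/18 = 4.5.
μ_W = a·μ_A + b, so b = 249.15 − 4.5·60.7 = -24.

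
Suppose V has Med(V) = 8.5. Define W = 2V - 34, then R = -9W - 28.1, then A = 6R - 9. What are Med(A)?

Med(A) = 740.4

Med(W) = 2·8.5 + (-34) = -17.
Med(R) = (-9)·(-17) + (-28.1) = 124.9.
Med(A) = 6·124.9 + (-9) = 740.4.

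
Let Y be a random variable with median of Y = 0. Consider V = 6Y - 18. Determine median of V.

median of V = -18

A linear map preserves order up to sign, so median of V = a·median of Y + b = 6·0 + (-18) = -18.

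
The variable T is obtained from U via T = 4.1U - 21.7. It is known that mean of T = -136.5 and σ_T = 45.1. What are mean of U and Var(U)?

mean of U = -28, Var(U) = 121

From T = 4.1U - 21.7: mean of T = a·mean of U + b, so mean of U = (mean of T − b)/a = (-136.5 − (-21.7))/4.1 = -28.
Var(T) = 45.1² = 2034.01.
Var(T) = a²·Var(U), so Var(U) = 2034.01/4.1² = 121.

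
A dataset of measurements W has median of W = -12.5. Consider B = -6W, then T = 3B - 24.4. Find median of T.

median of B = (-6)·(-12.5) = 75.
median of T = 3·75 + (-24.4) = 200.6.

median of T = 200.6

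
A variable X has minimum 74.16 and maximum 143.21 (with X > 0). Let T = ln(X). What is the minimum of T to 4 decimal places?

ln(X) is increasing on this domain, so min(T) comes from min(X) = 74.16: min(T) = ln(74.16) ≈ 4.3062.

min(T) = 4.3062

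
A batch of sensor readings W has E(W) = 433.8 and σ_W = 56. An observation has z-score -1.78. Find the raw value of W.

W = E(W) + z·σ_W = 433.8 + (-1.78)·56 = 334.12.

W = 334.12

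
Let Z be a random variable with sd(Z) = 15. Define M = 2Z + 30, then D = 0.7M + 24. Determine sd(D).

sd(M) = |2|·15 = 30.
sd(D) = |0.7|·30 = 21.

sd(D) = 21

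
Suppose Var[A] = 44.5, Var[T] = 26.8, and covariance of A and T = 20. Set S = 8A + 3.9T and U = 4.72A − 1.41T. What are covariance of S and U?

covariance of S and U = 1675.5068

By bilinearity, covariance of S and U = ac·Var[A] + bd·Var[T] + (ad+bc)·covariance of A and T, with a=8, b=3.9, c=4.72, d=-1.41.
ac·Var[A] = 8·4.72·44.5 = 1680.32
bd·Var[T] = 3.9·(-1.41)·26.8 = -147.3732
(ad+bc)·covariance of A and T = (7.128)·20 = 142.56
covariance of S and U = 1680.32 + (-147.3732) + 142.56 = 1675.5068.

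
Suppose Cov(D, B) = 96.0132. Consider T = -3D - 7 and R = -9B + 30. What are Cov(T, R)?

Cov(T, R) = a·c·Cov(D, B) = (-3)·(-9)·96.0132 = 2592.3564. Additive constants drop out.

Cov(T, R) = 2592.3564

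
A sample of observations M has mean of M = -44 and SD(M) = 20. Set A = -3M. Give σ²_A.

A = -3M is linear with a = -3, b = 0.
σ²_M = 20² = 400.
σ²_A = a²·σ²_M = (-3)²·400 = 3600.

σ²_A = 3600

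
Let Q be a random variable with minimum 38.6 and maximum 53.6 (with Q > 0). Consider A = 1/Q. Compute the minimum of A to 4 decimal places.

1/Q is decreasing on this domain, so min(A) comes from max(Q) = 53.6: min(A) = 1/(53.6) ≈ 0.0187.

min(A) = 0.0187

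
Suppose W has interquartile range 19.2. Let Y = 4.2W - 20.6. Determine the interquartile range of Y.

IQR(Y) = 80.64

Under Y = aW + b, IQR(Y) = |a|·IQR(W) = |4.2|·19.2 = 80.64 (shifts cancel; spread scales by |a|).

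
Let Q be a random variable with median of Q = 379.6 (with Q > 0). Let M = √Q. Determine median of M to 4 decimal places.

√Q is monotone on this domain, so median of M = √(379.6) ≈ 19.4833.

median of M = 19.4833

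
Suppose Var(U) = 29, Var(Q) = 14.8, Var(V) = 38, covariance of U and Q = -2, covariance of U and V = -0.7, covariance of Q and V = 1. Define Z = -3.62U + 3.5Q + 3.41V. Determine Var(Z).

Var(Z) = 1095.02728

Var(Z) = a²·Var(U) + b²·Var(Q) + c²·Var(V) + 2ab·covariance of U and Q + 2ac·covariance of U and V + 2bc·covariance of Q and V, with a = -3.62, b = 3.5, c = 3.41.
= 380.0276 + 181.3 + 441.8678 + 50.68 + 17.28188 + 23.87
= 1095.02728.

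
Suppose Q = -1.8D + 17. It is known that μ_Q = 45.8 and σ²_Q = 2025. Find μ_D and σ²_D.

From Q = -1.8D + 17: μ_Q = a·μ_D + b, so μ_D = (μ_Q − b)/a = (45.8 − 17)/(-1.8) = -16.
σ²_Q = a²·σ²_D, so σ²_D = 2025/(-1.8)² = 625.

μ_D = -16, σ²_D = 625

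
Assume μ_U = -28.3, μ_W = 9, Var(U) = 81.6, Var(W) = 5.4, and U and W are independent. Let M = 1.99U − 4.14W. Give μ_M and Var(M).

μ_M = -93.577, Var(M) = 415.698

μ_M = 1.99·μ_U + (-4.14)·μ_W = 1.99·(-28.3) + (-4.14)·9 = -93.577.
Var(M) = a²·Var(U) + b²·Var(W) + 2ab·Cov[U, W] with a = 1.99, b = -4.14.
Independence gives Cov[U, W] = 0.
= 1.99²·81.6 + (-4.14)²·5.4 + 2·1.99·(-4.14)·0
= 323.14416 + 92.55384 + 0 = 415.698.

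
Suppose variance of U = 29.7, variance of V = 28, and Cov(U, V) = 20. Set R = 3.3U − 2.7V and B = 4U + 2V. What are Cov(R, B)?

By bilinearity, Cov(R, B) = ac·variance of U + bd·variance of V + (ad+bc)·Cov(U, V), with a=3.3, b=-2.7, c=4, d=2.
ac·variance of U = 3.3·4·29.7 = 392.04
bd·variance of V = (-2.7)·2·28 = -151.2
(ad+bc)·Cov(U, V) = (-4.2)·20 = -84
Cov(R, B) = 392.04 + (-151.2) + (-84) = 156.84.

Cov(R, B) = 156.84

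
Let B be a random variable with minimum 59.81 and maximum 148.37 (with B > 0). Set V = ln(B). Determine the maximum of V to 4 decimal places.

max(V) = 4.9997

ln(B) is increasing on this domain, so max(V) comes from max(B) = 148.37: max(V) = ln(148.37) ≈ 4.9997.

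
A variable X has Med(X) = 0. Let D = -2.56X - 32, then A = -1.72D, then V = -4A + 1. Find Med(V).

Med(V) = -219.16

Med(D) = (-2.56)·0 + (-32) = -32.
Med(A) = (-1.72)·(-32) = 55.04.
Med(V) = (-4)·55.04 + 1 = -219.16.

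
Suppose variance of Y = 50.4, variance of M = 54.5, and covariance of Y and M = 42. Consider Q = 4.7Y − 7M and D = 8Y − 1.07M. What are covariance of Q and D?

By bilinearity, covariance of Q and D = ac·variance of Y + bd·variance of M + (ad+bc)·covariance of Y and M, with a=4.7, b=-7, c=8, d=-1.07.
ac·variance of Y = 4.7·8·50.4 = 1895.04
bd·variance of M = (-7)·(-1.07)·54.5 = 408.205
(ad+bc)·covariance of Y and M = (-61.029)·42 = -2563.218
covariance of Q and D = 1895.04 + 408.205 + (-2563.218) = -259.973.

covariance of Q and D = -259.973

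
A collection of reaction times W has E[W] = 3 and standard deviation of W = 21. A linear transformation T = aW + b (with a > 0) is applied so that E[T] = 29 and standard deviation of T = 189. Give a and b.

standard deviation of T = a·standard deviation of W (a > 0), so a = 189/21 = 9.
E[T] = a·E[W] + b, so b = 29 − 9·3 = 2.

a = 9, b = 2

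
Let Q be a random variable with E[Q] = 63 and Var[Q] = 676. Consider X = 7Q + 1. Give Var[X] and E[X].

X = 7Q + 1 is linear with a = 7, b = 1.
Var[X] = a²·Var[Q] = 7²·676 = 33124 (the additive constant 1 does not affect variance).
E[X] = a·E[Q] + b = 7·63 + 1 = 442.

Var[X] = 33124, E[X] = 442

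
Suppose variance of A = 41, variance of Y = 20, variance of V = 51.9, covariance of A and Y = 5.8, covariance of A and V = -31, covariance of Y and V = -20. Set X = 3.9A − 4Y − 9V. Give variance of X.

variance of X = 5702.75

variance of X = a²·variance of A + b²·variance of Y + c²·variance of V + 2ab·covariance of A and Y + 2ac·covariance of A and V + 2bc·covariance of Y and V, with a = 3.9, b = -4, c = -9.
= 623.61 + 320 + 4203.9 + (-180.96) + 2176.2 + (-1440)
= 5702.75.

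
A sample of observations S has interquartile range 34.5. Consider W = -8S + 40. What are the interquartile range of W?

Under W = aS + b, IQR(W) = |a|·IQR(S) = |-8|·34.5 = 276 (shifts cancel; spread scales by |a|).

IQR(W) = 276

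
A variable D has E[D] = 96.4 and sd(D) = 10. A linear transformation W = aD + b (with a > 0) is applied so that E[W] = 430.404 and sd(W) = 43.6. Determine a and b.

sd(W) = a·sd(D) (a > 0), so a = 43.6/10 = 4.36.
E[W] = a·E[D] + b, so b = 430.404 − 4.36·96.4 = 10.1.

a = 4.36, b = 10.1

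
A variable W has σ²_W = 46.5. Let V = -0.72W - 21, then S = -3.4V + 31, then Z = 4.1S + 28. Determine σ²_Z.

σ²_V = (-0.72)²·46.5 = 24.1056.
σ²_S = (-3.4)²·24.1056 = 278.660736.
σ²_Z = 4.1²·278.660736 = 4684.28697216.

σ²_Z = 4684.28697216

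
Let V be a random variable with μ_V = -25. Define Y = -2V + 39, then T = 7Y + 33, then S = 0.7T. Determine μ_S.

μ_S = 459.2

μ_Y = (-2)·(-25) + 39 = 89.
μ_T = 7·89 + 33 = 656.
μ_S = 0.7·656 = 459.2.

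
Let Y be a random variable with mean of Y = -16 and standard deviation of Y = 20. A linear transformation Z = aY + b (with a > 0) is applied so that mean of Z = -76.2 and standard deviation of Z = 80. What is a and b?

standard deviation of Z = a·standard deviation of Y (a > 0), so a = 80/20 = 4.
mean of Z = a·mean of Y + b, so b = -76.2 − 4·(-16) = -12.2.

a = 4, b = -12.2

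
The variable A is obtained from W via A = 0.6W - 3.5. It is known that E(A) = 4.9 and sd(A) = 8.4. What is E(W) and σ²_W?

E(W) = 14, σ²_W = 196

From A = 0.6W - 3.5: E(A) = a·E(W) + b, so E(W) = (E(A) − b)/a = (4.9 − (-3.5))/0.6 = 14.
σ²_A = 8.4² = 70.56.
σ²_A = a²·σ²_W, so σ²_W = 70.56/0.6² = 196.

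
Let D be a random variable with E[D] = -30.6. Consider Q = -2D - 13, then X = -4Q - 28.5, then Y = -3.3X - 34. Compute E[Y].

E[Q] = (-2)·(-30.6) + (-13) = 48.2.
E[X] = (-4)·48.2 + (-28.5) = -221.3.
E[Y] = (-3.3)·(-221.3) + (-34) = 696.29.

E[Y] = 696.29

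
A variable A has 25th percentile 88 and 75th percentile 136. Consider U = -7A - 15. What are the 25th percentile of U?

Since a = -7 < 0 the transformation is decreasing, reversing order: the 25th percentile of U corresponds to the 75th percentile of A.
So P_{25}(U) = a·P_{75}(A) + b = (-7)·136 + (-15) = -967.

25th percentile of U = -967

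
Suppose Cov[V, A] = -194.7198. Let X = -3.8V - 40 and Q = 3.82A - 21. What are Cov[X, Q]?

Cov[X, Q] = a·c·Cov[V, A] = (-3.8)·3.82·(-194.7198) = 2826.5526168. Additive constants drop out.

Cov[X, Q] = 2826.5526168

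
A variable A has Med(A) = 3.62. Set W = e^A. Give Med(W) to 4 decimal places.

e^A is monotone on this domain, so Med(W) = exp(3.62) ≈ 37.3376.

Med(W) = 37.3376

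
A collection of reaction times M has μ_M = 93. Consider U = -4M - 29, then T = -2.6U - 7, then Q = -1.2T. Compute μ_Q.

μ_U = (-4)·93 + (-29) = -401.
μ_T = (-2.6)·(-401) + (-7) = 1035.6.
μ_Q = (-1.2)·1035.6 = -1242.72.

μ_Q = -1242.72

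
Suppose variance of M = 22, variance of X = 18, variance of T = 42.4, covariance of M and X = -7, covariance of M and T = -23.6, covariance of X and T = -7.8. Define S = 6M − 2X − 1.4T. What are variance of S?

variance of S = a²·variance of M + b²·variance of X + c²·variance of T + 2ab·covariance of M and X + 2ac·covariance of M and T + 2bc·covariance of X and T, with a = 6, b = -2, c = -1.4.
= 792 + 72 + 83.104 + 168 + 396.48 + (-43.68)
= 1467.904.

variance of S = 1467.904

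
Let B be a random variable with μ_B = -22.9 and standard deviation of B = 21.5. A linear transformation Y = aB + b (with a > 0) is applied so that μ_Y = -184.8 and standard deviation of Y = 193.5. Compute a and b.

standard deviation of Y = a·standard deviation of B (a > 0), so a = 193.5/21.5 = 9.
μ_Y = a·μ_B + b, so b = -184.8 − 9·(-22.9) = 21.3.

a = 9, b = 21.3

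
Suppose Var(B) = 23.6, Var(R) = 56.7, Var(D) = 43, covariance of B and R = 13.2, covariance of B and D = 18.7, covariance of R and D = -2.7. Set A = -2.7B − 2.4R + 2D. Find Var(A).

Var(A) = 665.668

Var(A) = a²·Var(B) + b²·Var(R) + c²·Var(D) + 2ab·covariance of B and R + 2ac·covariance of B and D + 2bc·covariance of R and D, with a = -2.7, b = -2.4, c = 2.
= 172.044 + 326.592 + 172 + 171.072 + (-201.96) + 25.92
= 665.668.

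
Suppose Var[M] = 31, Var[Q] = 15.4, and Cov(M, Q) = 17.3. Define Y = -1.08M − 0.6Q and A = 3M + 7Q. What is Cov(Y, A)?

Cov(Y, A) = -327.048

By bilinearity, Cov(Y, A) = ac·Var[M] + bd·Var[Q] + (ad+bc)·Cov(M, Q), with a=-1.08, b=-0.6, c=3, d=7.
ac·Var[M] = (-1.08)·3·31 = -100.44
bd·Var[Q] = (-0.6)·7·15.4 = -64.68
(ad+bc)·Cov(M, Q) = (-9.36)·17.3 = -161.928
Cov(Y, A) = -100.44 + (-64.68) + (-161.928) = -327.048.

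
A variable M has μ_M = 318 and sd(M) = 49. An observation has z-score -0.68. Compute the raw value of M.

M = μ_M + z·sd(M) = 318 + (-0.68)·49 = 284.68.

M = 284.68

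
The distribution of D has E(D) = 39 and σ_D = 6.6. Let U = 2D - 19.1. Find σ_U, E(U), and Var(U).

σ_U = 13.2, E(U) = 58.9, Var(U) = 174.24

U = 2D - 19.1 is linear with a = 2, b = -19.1.
σ_U = |a|·σ_D = |2|·6.6 = 13.2.
E(U) = a·E(D) + b = 2·39 + (-19.1) = 58.9.
Var(D) = 6.6² = 43.56.
Var(U) = a²·Var(D) = 2²·43.56 = 174.24 (the additive constant -19.1 does not affect variance).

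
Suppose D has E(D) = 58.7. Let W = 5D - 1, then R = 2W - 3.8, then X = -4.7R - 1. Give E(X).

E(X) = -2732.64

E(W) = 5·58.7 + (-1) = 292.5.
E(R) = 2·292.5 + (-3.8) = 581.2.
E(X) = (-4.7)·581.2 + (-1) = -2732.64.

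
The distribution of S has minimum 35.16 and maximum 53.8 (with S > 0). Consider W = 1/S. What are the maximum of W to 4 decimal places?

max(W) = 0.0284

1/S is decreasing on this domain, so max(W) comes from min(S) = 35.16: max(W) = 1/(35.16) ≈ 0.0284.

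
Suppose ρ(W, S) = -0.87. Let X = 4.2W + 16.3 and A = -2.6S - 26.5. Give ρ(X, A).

Linear rescalings preserve |correlation|; the slopes 4.2 and -2.6 have opposite signs, so the correlation flips sign: ρ(X, A) = −ρ(W, S) = 0.87.

ρ(X, A) = 0.87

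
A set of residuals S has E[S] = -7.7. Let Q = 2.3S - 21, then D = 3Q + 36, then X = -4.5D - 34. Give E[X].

E[X] = 326.585

E[Q] = 2.3·(-7.7) + (-21) = -38.71.
E[D] = 3·(-38.71) + 36 = -80.13.
E[X] = (-4.5)·(-80.13) + (-34) = 326.585.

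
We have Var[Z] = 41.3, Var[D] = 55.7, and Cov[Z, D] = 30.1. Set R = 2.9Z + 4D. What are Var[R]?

Var[R] = a²·Var[Z] + b²·Var[D] + 2ab·Cov[Z, D] with a = 2.9, b = 4.
= 2.9²·41.3 + 4²·55.7 + 2·2.9·4·30.1
= 347.333 + 891.2 + 698.32 = 1936.853.

Var[R] = 1936.853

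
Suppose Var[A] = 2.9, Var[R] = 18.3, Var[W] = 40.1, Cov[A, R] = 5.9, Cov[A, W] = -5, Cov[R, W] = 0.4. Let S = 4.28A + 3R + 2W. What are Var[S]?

Var[S] = a²·Var[A] + b²·Var[R] + c²·Var[W] + 2ab·Cov[A, R] + 2ac·Cov[A, W] + 2bc·Cov[R, W], with a = 4.28, b = 3, c = 2.
= 53.12336 + 164.7 + 160.4 + 151.512 + (-85.6) + 4.8
= 448.93536.

Var[S] = 448.93536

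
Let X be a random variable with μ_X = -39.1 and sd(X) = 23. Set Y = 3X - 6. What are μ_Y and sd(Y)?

μ_Y = -123.3, sd(Y) = 69

Y = 3X - 6 is linear with a = 3, b = -6.
μ_Y = a·μ_X + b = 3·(-39.1) + (-6) = -123.3.
sd(Y) = |a|·sd(X) = |3|·23 = 69.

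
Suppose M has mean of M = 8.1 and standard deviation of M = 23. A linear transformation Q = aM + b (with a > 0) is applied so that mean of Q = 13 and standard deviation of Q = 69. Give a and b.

standard deviation of Q = a·standard deviation of M (a > 0), so a = 69/23 = 3.
mean of Q = a·mean of M + b, so b = 13 − 3·8.1 = -11.3.

a = 3, b = -11.3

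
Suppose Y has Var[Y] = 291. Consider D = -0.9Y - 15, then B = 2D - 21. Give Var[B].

Var[B] = 942.84

Var[D] = (-0.9)²·291 = 235.71.
Var[B] = 2²·235.71 = 942.84.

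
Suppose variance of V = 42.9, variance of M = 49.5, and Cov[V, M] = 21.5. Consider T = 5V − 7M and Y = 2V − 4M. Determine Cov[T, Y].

Cov[T, Y] = 1084

By bilinearity, Cov[T, Y] = ac·variance of V + bd·variance of M + (ad+bc)·Cov[V, M], with a=5, b=-7, c=2, d=-4.
ac·variance of V = 5·2·42.9 = 429
bd·variance of M = (-7)·(-4)·49.5 = 1386
(ad+bc)·Cov[V, M] = (-34)·21.5 = -731
Cov[T, Y] = 429 + 1386 + (-731) = 1084.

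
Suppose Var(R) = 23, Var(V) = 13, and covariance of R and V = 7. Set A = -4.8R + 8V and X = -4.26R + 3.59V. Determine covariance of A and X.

By bilinearity, covariance of A and X = ac·Var(R) + bd·Var(V) + (ad+bc)·covariance of R and V, with a=-4.8, b=8, c=-4.26, d=3.59.
ac·Var(R) = (-4.8)·(-4.26)·23 = 470.304
bd·Var(V) = 8·3.59·13 = 373.36
(ad+bc)·covariance of R and V = (-51.312)·7 = -359.184
covariance of A and X = 470.304 + 373.36 + (-359.184) = 484.48.

covariance of A and X = 484.48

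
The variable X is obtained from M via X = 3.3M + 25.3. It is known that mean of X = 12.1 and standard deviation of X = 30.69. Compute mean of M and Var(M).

From X = 3.3M + 25.3: mean of X = a·mean of M + b, so mean of M = (mean of X − b)/a = (12.1 − 25.3)/3.3 = -4.
Var(X) = 30.69² = 941.8761.
Var(X) = a²·Var(M), so Var(M) = 941.8761/3.3² = 86.49.

mean of M = -4, Var(M) = 86.49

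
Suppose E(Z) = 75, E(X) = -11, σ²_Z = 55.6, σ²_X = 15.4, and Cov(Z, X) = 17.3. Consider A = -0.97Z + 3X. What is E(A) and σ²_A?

E(A) = (-0.97)·E(Z) + 3·E(X) = (-0.97)·75 + 3·(-11) = -105.75.
σ²_A = a²·σ²_Z + b²·σ²_X + 2ab·Cov(Z, X) with a = -0.97, b = 3.
= (-0.97)²·55.6 + 3²·15.4 + 2·(-0.97)·3·17.3
= 52.31404 + 138.6 + (-100.686) = 90.22804.

E(A) = -105.75, σ²_A = 90.22804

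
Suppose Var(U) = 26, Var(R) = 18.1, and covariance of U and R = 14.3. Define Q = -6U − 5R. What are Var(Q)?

Var(Q) = 2246.5

Var(Q) = a²·Var(U) + b²·Var(R) + 2ab·covariance of U and R with a = -6, b = -5.
= (-6)²·26 + (-5)²·18.1 + 2·(-6)·(-5)·14.3
= 936 + 452.5 + 858 = 2246.5.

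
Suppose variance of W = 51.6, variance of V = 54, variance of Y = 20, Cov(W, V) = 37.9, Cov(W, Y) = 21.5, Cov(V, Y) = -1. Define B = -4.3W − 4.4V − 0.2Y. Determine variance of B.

variance of B = a²·variance of W + b²·variance of V + c²·variance of Y + 2ab·Cov(W, V) + 2ac·Cov(W, Y) + 2bc·Cov(V, Y), with a = -4.3, b = -4.4, c = -0.2.
= 954.084 + 1045.44 + 0.8 + 1434.136 + 36.98 + (-1.76)
= 3469.68.

variance of B = 3469.68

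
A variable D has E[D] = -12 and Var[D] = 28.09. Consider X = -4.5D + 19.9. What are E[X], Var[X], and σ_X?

X = -4.5D + 19.9 is linear with a = -4.5, b = 19.9.
E[X] = a·E[D] + b = (-4.5)·(-12) + 19.9 = 73.9.
Var[X] = a²·Var[D] = (-4.5)²·28.09 = 568.8225 (the additive constant 19.9 does not affect variance).
σ_D = √28.09 = 5.3.
σ_X = |a|·σ_D = |-4.5|·5.3 = 23.85.

E[X] = 73.9, Var[X] = 568.8225, σ_X = 23.85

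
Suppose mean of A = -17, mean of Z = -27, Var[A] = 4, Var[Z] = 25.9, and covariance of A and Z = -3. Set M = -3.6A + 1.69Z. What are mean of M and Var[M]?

mean of M = 15.57, Var[M] = 162.31699

mean of M = (-3.6)·mean of A + 1.69·mean of Z = (-3.6)·(-17) + 1.69·(-27) = 15.57.
Var[M] = a²·Var[A] + b²·Var[Z] + 2ab·covariance of A and Z with a = -3.6, b = 1.69.
= (-3.6)²·4 + 1.69²·25.9 + 2·(-3.6)·1.69·(-3)
= 51.84 + 73.97299 + 36.504 = 162.31699.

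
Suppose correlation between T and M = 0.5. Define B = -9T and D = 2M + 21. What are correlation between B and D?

Linear rescalings preserve |correlation|; the slopes -9 and 2 have opposite signs, so the correlation flips sign: correlation between B and D = −correlation between T and M = -0.5.

correlation between B and D = -0.5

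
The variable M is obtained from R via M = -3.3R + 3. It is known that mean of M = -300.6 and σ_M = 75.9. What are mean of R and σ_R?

From M = -3.3R + 3: mean of M = a·mean of R + b, so mean of R = (mean of M − b)/a = (-300.6 − 3)/(-3.3) = 92.
σ_M = |a|·σ_R, so σ_R = 75.9/|-3.3| = 23.

mean of R = 92, σ_R = 23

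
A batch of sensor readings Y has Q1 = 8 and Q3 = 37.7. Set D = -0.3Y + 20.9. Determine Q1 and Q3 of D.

Q1(D) = 9.59, Q3(D) = 18.5

a = -0.3 < 0 reverses order: Q1(D) comes from Q3(Y), Q3(D) from Q1(Y).
Q1(D) = (-0.3)·37.7 + 20.9 = 9.59; Q3(D) = (-0.3)·8 + 20.9 = 18.5.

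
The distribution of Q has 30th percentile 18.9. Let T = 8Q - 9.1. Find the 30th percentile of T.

Since a = 8 > 0 the transformation is increasing, so the 30th percentile of T = a·(P_{30} of Q) + b = 8·18.9 + (-9.1) = 142.1.

30th percentile of T = 142.1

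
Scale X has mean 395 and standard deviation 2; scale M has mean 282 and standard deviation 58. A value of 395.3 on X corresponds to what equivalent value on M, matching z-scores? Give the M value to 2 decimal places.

z = (395.3 − 395)/2 = 0.15.
M = 282 + z·58 = 282 + (395.3 − 395)·58/2 = 290.70.

M = 290.70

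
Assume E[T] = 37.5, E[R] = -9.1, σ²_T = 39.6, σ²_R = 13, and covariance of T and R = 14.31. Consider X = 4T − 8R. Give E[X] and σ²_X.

E[X] = 222.8, σ²_X = 549.76

E[X] = 4·E[T] + (-8)·E[R] = 4·37.5 + (-8)·(-9.1) = 222.8.
σ²_X = a²·σ²_T + b²·σ²_R + 2ab·covariance of T and R with a = 4, b = -8.
= 4²·39.6 + (-8)²·13 + 2·4·(-8)·14.31
= 633.6 + 832 + (-915.84) = 549.76.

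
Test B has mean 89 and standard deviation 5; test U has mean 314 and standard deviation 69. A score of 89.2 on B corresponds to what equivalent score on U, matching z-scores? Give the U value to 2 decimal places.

U = 316.76

z = (89.2 − 89)/5 = 0.04.
U = 314 + z·69 = 314 + (89.2 − 89)·69/5 = 316.76.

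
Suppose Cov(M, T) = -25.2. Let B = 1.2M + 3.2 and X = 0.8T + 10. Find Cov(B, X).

Cov(B, X) = -24.192

Cov(B, X) = a·c·Cov(M, T) = 1.2·0.8·(-25.2) = -24.192. Additive constants drop out.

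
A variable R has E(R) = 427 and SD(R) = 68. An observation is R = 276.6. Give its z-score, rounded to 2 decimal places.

z = (R − E(R)) / SD(R) = (276.6 − 427) / 68 ≈ -2.21.

z = -2.21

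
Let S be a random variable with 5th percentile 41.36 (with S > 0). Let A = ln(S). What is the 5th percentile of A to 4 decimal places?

5th percentile of A = 3.7223

ln(S) is increasing, so P_{5}(A) = g(P_{5}(S)) ≈ 3.7223.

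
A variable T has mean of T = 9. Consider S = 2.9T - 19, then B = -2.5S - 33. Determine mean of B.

mean of S = 2.9·9 + (-19) = 7.1.
mean of B = (-2.5)·7.1 + (-33) = -50.75.

mean of B = -50.75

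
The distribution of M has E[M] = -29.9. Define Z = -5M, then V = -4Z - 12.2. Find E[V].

E[Z] = (-5)·(-29.9) = 149.5.
E[V] = (-4)·149.5 + (-12.2) = -610.2.

E[V] = -610.2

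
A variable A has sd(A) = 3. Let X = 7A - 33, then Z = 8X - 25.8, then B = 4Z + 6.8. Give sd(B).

sd(X) = |7|·3 = 21.
sd(Z) = |8|·21 = 168.
sd(B) = |4|·168 = 672.

sd(B) = 672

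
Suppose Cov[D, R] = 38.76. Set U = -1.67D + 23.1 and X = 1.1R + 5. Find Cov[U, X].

Cov[U, X] = -71.20212

Cov[U, X] = a·c·Cov[D, R] = (-1.67)·1.1·38.76 = -71.20212. Additive constants drop out.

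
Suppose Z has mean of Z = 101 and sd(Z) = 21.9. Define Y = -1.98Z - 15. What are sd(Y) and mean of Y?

sd(Y) = 43.362, mean of Y = -214.98

Y = -1.98Z - 15 is linear with a = -1.98, b = -15.
sd(Y) = |a|·sd(Z) = |-1.98|·21.9 = 43.362.
mean of Y = a·mean of Z + b = (-1.98)·101 + (-15) = -214.98.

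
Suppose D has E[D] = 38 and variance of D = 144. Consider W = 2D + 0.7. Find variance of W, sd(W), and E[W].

W = 2D + 0.7 is linear with a = 2, b = 0.7.
variance of W = a²·variance of D = 2²·144 = 576 (the additive constant 0.7 does not affect variance).
sd(D) = √144 = 12.
sd(W) = |a|·sd(D) = |2|·12 = 24.
E[W] = a·E[D] + b = 2·38 + 0.7 = 76.7.

variance of W = 576, sd(W) = 24, E[W] = 76.7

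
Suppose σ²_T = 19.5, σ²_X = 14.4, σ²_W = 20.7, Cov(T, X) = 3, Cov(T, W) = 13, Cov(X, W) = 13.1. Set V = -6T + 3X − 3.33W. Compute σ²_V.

σ²_V = 1210.88223

σ²_V = a²·σ²_T + b²·σ²_X + c²·σ²_W + 2ab·Cov(T, X) + 2ac·Cov(T, W) + 2bc·Cov(X, W), with a = -6, b = 3, c = -3.33.
= 702 + 129.6 + 229.54023 + (-108) + 519.48 + (-261.738)
= 1210.88223.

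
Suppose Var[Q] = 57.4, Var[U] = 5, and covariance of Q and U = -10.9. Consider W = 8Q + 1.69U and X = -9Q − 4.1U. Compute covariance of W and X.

covariance of W and X = -3644.136

By bilinearity, covariance of W and X = ac·Var[Q] + bd·Var[U] + (ad+bc)·covariance of Q and U, with a=8, b=1.69, c=-9, d=-4.1.
ac·Var[Q] = 8·(-9)·57.4 = -4132.8
bd·Var[U] = 1.69·(-4.1)·5 = -34.645
(ad+bc)·covariance of Q and U = (-48.01)·(-10.9) = 523.309
covariance of W and X = -4132.8 + (-34.645) + 523.309 = -3644.136.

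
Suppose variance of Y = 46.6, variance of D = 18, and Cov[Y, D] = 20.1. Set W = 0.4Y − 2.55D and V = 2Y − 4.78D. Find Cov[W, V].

Cov[W, V] = 115.7408

By bilinearity, Cov[W, V] = ac·variance of Y + bd·variance of D + (ad+bc)·Cov[Y, D], with a=0.4, b=-2.55, c=2, d=-4.78.
ac·variance of Y = 0.4·2·46.6 = 37.28
bd·variance of D = (-2.55)·(-4.78)·18 = 219.402
(ad+bc)·Cov[Y, D] = (-7.012)·20.1 = -140.9412
Cov[W, V] = 37.28 + 219.402 + (-140.9412) = 115.7408.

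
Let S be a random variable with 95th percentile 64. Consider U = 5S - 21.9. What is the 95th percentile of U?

95th percentile of U = 298.1

Since a = 5 > 0 the transformation is increasing, so the 95th percentile of U = a·(P_{95} of S) + b = 5·64 + (-21.9) = 298.1.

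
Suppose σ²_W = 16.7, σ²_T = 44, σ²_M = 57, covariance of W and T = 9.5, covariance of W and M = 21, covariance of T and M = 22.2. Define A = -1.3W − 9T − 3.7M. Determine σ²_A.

σ²_A = a²·σ²_W + b²·σ²_T + c²·σ²_M + 2ab·covariance of W and T + 2ac·covariance of W and M + 2bc·covariance of T and M, with a = -1.3, b = -9, c = -3.7.
= 28.223 + 3564 + 780.33 + 222.3 + 202.02 + 1478.52
= 6275.393.

σ²_A = 6275.393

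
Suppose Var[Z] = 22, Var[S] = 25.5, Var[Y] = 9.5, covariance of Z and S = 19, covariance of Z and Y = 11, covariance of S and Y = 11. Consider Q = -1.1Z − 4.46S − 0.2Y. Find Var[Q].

Var[Q] = a²·Var[Z] + b²·Var[S] + c²·Var[Y] + 2ab·covariance of Z and S + 2ac·covariance of Z and Y + 2bc·covariance of S and Y, with a = -1.1, b = -4.46, c = -0.2.
= 26.62 + 507.2358 + 0.38 + 186.428 + 4.84 + 19.624
= 745.1278.

Var[Q] = 745.1278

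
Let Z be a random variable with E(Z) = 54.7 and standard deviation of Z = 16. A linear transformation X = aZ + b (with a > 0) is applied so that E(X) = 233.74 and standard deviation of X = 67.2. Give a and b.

a = 4.2, b = 4

standard deviation of X = a·standard deviation of Z (a > 0), so a = 67.2/16 = 4.2.
E(X) = a·E(Z) + b, so b = 233.74 − 4.2·54.7 = 4.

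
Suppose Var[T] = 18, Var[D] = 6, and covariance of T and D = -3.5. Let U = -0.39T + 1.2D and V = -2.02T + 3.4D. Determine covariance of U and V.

By bilinearity, covariance of U and V = ac·Var[T] + bd·Var[D] + (ad+bc)·covariance of T and D, with a=-0.39, b=1.2, c=-2.02, d=3.4.
ac·Var[T] = (-0.39)·(-2.02)·18 = 14.1804
bd·Var[D] = 1.2·3.4·6 = 24.48
(ad+bc)·covariance of T and D = (-3.75)·(-3.5) = 13.125
covariance of U and V = 14.1804 + 24.48 + 13.125 = 51.7854.

covariance of U and V = 51.7854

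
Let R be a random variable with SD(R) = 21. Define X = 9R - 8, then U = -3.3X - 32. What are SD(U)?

SD(U) = 623.7

SD(X) = |9|·21 = 189.
SD(U) = |-3.3|·189 = 623.7.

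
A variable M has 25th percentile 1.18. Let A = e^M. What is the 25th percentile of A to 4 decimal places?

e^M is increasing, so P_{25}(A) = g(P_{25}(M)) ≈ 3.2544.

25th percentile of A = 3.2544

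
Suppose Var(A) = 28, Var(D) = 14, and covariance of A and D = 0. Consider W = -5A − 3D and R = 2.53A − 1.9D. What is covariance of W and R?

covariance of W and R = -274.4

By bilinearity, covariance of W and R = ac·Var(A) + bd·Var(D) + (ad+bc)·covariance of A and D, with a=-5, b=-3, c=2.53, d=-1.9.
ac·Var(A) = (-5)·2.53·28 = -354.2
bd·Var(D) = (-3)·(-1.9)·14 = 79.8
(ad+bc)·covariance of A and D = (1.91)·0 = 0
covariance of W and R = -354.2 + 79.8 + 0 = -274.4.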